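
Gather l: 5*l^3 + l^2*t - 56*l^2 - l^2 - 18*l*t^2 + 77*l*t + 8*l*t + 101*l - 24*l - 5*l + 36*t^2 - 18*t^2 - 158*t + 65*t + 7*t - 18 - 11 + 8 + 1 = 5*l^3 + l^2*(t - 57) + l*(-18*t^2 + 85*t + 72) + 18*t^2 - 86*t - 20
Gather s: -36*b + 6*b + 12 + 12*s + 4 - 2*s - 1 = -30*b + 10*s + 15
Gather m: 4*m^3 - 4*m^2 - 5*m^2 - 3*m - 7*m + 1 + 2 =4*m^3 - 9*m^2 - 10*m + 3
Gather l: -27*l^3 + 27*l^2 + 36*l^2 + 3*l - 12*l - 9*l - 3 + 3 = -27*l^3 + 63*l^2 - 18*l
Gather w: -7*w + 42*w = 35*w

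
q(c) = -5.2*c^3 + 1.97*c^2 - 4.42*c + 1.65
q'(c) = -15.6*c^2 + 3.94*c - 4.42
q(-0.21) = 2.71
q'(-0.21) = -5.94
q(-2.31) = 86.47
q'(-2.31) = -96.76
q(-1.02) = 13.73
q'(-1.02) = -24.67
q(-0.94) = 11.86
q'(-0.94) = -21.91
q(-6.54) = 1569.39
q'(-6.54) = -697.42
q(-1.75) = 43.29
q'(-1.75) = -59.09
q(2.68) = -96.14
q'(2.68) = -105.91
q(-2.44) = 99.70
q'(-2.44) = -106.91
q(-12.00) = 9323.97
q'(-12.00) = -2298.10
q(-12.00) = 9323.97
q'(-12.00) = -2298.10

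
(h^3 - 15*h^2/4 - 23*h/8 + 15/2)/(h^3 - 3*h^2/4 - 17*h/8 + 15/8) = (h - 4)/(h - 1)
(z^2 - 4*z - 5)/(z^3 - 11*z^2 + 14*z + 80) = (z + 1)/(z^2 - 6*z - 16)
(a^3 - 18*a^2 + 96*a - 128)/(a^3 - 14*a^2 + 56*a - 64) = (a - 8)/(a - 4)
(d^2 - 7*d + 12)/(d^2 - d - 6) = (d - 4)/(d + 2)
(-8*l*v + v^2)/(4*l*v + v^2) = (-8*l + v)/(4*l + v)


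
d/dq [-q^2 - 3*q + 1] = -2*q - 3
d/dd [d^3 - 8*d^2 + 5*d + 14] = 3*d^2 - 16*d + 5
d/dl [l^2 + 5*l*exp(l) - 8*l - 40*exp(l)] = 5*l*exp(l) + 2*l - 35*exp(l) - 8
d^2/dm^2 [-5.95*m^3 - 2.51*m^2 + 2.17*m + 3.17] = -35.7*m - 5.02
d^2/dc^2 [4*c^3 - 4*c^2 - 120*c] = 24*c - 8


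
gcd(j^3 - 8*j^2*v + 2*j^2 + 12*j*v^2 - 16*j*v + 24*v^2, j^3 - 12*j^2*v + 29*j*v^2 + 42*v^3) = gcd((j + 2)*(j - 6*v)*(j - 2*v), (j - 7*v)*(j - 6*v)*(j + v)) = -j + 6*v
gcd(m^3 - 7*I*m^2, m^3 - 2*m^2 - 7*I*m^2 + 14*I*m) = m^2 - 7*I*m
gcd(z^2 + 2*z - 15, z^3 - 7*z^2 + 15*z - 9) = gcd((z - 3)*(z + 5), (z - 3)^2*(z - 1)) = z - 3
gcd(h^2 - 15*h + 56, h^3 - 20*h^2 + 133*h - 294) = h - 7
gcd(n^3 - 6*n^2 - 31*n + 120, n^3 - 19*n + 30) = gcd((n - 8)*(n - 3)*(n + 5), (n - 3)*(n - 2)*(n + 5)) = n^2 + 2*n - 15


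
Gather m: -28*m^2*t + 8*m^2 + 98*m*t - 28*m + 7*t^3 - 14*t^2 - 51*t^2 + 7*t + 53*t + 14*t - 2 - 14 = m^2*(8 - 28*t) + m*(98*t - 28) + 7*t^3 - 65*t^2 + 74*t - 16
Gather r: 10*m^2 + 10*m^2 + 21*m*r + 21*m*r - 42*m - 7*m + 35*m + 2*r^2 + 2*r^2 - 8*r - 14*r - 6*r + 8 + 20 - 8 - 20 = 20*m^2 - 14*m + 4*r^2 + r*(42*m - 28)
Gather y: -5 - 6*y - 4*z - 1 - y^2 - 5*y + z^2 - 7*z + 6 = -y^2 - 11*y + z^2 - 11*z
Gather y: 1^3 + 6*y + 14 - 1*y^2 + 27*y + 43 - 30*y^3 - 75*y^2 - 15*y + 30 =-30*y^3 - 76*y^2 + 18*y + 88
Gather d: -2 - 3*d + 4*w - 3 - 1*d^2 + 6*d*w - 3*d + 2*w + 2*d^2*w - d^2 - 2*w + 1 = d^2*(2*w - 2) + d*(6*w - 6) + 4*w - 4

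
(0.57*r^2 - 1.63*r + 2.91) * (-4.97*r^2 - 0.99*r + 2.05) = -2.8329*r^4 + 7.5368*r^3 - 11.6805*r^2 - 6.2224*r + 5.9655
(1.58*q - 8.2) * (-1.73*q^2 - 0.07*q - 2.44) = -2.7334*q^3 + 14.0754*q^2 - 3.2812*q + 20.008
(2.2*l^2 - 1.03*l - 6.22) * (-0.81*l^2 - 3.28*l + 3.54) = -1.782*l^4 - 6.3817*l^3 + 16.2046*l^2 + 16.7554*l - 22.0188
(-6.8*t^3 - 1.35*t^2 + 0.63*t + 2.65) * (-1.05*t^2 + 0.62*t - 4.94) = 7.14*t^5 - 2.7985*t^4 + 32.0935*t^3 + 4.2771*t^2 - 1.4692*t - 13.091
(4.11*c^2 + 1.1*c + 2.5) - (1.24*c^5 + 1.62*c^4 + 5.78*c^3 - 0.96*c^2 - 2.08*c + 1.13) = -1.24*c^5 - 1.62*c^4 - 5.78*c^3 + 5.07*c^2 + 3.18*c + 1.37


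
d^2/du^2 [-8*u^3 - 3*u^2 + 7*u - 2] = -48*u - 6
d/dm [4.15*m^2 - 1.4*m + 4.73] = 8.3*m - 1.4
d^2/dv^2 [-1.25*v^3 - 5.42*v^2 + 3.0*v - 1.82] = -7.5*v - 10.84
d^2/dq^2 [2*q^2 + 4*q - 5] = 4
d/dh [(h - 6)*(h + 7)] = 2*h + 1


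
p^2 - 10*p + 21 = (p - 7)*(p - 3)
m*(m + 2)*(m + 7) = m^3 + 9*m^2 + 14*m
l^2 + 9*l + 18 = (l + 3)*(l + 6)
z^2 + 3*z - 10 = (z - 2)*(z + 5)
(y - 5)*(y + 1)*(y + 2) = y^3 - 2*y^2 - 13*y - 10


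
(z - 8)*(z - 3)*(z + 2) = z^3 - 9*z^2 + 2*z + 48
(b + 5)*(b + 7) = b^2 + 12*b + 35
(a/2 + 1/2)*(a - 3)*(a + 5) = a^3/2 + 3*a^2/2 - 13*a/2 - 15/2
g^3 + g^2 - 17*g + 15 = (g - 3)*(g - 1)*(g + 5)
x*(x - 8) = x^2 - 8*x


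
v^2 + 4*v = v*(v + 4)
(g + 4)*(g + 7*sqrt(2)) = g^2 + 4*g + 7*sqrt(2)*g + 28*sqrt(2)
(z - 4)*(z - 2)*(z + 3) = z^3 - 3*z^2 - 10*z + 24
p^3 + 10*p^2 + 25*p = p*(p + 5)^2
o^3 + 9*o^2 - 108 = (o - 3)*(o + 6)^2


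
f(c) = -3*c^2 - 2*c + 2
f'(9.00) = -56.00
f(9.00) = -259.00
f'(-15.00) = 88.00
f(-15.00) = -643.00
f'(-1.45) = 6.70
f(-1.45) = -1.41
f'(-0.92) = 3.52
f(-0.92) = 1.30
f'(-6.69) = 38.14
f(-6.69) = -118.89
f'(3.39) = -22.34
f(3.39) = -39.26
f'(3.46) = -22.76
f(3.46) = -40.83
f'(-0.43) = 0.58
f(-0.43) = 2.31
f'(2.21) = -15.26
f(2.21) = -17.07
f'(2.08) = -14.48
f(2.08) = -15.14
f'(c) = -6*c - 2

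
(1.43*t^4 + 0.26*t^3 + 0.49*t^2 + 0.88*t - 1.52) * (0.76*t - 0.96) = 1.0868*t^5 - 1.1752*t^4 + 0.1228*t^3 + 0.1984*t^2 - 2.0*t + 1.4592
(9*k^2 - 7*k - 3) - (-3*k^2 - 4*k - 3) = 12*k^2 - 3*k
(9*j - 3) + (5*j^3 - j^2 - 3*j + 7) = 5*j^3 - j^2 + 6*j + 4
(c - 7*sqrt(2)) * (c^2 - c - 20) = c^3 - 7*sqrt(2)*c^2 - c^2 - 20*c + 7*sqrt(2)*c + 140*sqrt(2)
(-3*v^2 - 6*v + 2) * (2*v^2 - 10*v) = -6*v^4 + 18*v^3 + 64*v^2 - 20*v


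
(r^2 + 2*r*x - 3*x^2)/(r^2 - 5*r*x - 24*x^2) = (-r + x)/(-r + 8*x)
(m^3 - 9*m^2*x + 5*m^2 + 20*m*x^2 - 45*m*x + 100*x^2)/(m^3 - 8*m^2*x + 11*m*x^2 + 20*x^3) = (m + 5)/(m + x)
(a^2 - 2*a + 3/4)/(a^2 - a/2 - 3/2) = (a - 1/2)/(a + 1)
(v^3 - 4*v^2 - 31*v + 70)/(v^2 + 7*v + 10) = (v^2 - 9*v + 14)/(v + 2)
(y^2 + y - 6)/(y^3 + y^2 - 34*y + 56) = (y + 3)/(y^2 + 3*y - 28)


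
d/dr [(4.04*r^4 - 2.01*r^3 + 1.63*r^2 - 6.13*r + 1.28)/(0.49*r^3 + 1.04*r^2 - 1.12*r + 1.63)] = (1.9796*r^6 + 8.4032*r^5 - 16.4635*r^4 + 36.8506*r^3 - 7.1609*r^2 + 2.6514*r - 8.5583)/(0.2401*r^6 + 1.0192*r^5 - 0.016*r^4 - 0.7322*r^3 + 4.6448*r^2 - 3.6512*r + 2.6569)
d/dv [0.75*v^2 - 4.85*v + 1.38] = 1.5*v - 4.85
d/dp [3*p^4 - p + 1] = 12*p^3 - 1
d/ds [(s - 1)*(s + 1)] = 2*s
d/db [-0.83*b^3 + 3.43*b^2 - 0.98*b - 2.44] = -2.49*b^2 + 6.86*b - 0.98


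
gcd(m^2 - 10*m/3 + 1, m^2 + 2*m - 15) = m - 3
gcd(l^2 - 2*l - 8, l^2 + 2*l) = l + 2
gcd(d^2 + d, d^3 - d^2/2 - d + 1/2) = d + 1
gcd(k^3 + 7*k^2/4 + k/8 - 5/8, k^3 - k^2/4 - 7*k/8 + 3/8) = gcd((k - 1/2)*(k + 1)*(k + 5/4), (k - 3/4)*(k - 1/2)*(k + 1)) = k^2 + k/2 - 1/2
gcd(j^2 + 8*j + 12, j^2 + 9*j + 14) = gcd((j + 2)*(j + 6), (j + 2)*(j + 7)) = j + 2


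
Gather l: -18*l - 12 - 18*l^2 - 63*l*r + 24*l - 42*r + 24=-18*l^2 + l*(6 - 63*r) - 42*r + 12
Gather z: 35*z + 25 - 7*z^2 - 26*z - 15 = -7*z^2 + 9*z + 10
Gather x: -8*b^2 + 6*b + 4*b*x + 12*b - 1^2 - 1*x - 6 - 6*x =-8*b^2 + 18*b + x*(4*b - 7) - 7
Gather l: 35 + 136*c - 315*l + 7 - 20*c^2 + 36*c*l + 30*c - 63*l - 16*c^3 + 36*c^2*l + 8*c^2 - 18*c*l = -16*c^3 - 12*c^2 + 166*c + l*(36*c^2 + 18*c - 378) + 42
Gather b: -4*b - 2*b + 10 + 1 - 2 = 9 - 6*b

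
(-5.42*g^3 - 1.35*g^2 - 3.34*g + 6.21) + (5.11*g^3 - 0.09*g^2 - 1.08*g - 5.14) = -0.31*g^3 - 1.44*g^2 - 4.42*g + 1.07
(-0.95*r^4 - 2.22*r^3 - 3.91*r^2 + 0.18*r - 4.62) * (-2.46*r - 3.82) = 2.337*r^5 + 9.0902*r^4 + 18.099*r^3 + 14.4934*r^2 + 10.6776*r + 17.6484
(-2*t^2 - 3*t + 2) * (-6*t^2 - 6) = 12*t^4 + 18*t^3 + 18*t - 12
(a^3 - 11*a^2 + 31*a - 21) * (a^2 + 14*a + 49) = a^5 + 3*a^4 - 74*a^3 - 126*a^2 + 1225*a - 1029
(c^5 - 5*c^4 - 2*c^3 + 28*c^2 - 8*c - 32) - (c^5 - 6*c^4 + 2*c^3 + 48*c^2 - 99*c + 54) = c^4 - 4*c^3 - 20*c^2 + 91*c - 86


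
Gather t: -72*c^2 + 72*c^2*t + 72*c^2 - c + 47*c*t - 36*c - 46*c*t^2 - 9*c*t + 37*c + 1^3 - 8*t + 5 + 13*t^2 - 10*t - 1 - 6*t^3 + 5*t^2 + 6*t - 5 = -6*t^3 + t^2*(18 - 46*c) + t*(72*c^2 + 38*c - 12)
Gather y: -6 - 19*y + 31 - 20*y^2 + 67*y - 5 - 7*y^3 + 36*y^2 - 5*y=-7*y^3 + 16*y^2 + 43*y + 20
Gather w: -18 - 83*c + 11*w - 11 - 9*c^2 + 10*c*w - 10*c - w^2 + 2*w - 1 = -9*c^2 - 93*c - w^2 + w*(10*c + 13) - 30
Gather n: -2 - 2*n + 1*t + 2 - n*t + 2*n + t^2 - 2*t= -n*t + t^2 - t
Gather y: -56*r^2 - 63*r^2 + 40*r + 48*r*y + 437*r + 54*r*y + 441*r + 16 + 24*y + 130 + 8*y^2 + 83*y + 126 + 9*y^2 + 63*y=-119*r^2 + 918*r + 17*y^2 + y*(102*r + 170) + 272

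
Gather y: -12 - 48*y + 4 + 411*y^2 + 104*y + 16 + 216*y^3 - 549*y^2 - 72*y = 216*y^3 - 138*y^2 - 16*y + 8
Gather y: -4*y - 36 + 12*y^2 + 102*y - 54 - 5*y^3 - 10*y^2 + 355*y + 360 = -5*y^3 + 2*y^2 + 453*y + 270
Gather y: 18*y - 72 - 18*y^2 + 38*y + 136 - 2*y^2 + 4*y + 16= -20*y^2 + 60*y + 80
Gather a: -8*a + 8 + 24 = 32 - 8*a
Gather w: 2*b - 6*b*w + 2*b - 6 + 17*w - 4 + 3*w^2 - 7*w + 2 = 4*b + 3*w^2 + w*(10 - 6*b) - 8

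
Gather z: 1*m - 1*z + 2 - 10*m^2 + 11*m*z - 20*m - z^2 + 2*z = -10*m^2 - 19*m - z^2 + z*(11*m + 1) + 2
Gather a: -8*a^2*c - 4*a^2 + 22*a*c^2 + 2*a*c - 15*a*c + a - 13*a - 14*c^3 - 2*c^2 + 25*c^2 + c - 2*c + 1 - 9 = a^2*(-8*c - 4) + a*(22*c^2 - 13*c - 12) - 14*c^3 + 23*c^2 - c - 8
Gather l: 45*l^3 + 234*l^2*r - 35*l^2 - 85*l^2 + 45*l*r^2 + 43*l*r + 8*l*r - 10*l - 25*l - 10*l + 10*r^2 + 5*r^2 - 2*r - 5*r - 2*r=45*l^3 + l^2*(234*r - 120) + l*(45*r^2 + 51*r - 45) + 15*r^2 - 9*r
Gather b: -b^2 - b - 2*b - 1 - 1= -b^2 - 3*b - 2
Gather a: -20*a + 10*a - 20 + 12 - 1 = -10*a - 9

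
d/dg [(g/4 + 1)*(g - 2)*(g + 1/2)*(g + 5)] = g^3 + 45*g^2/8 + 11*g/4 - 39/4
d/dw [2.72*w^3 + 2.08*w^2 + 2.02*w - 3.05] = 8.16*w^2 + 4.16*w + 2.02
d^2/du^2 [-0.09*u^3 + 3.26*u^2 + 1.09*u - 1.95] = 6.52 - 0.54*u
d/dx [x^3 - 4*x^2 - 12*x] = 3*x^2 - 8*x - 12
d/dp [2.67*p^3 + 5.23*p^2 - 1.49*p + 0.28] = 8.01*p^2 + 10.46*p - 1.49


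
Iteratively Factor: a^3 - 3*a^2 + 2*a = (a - 2)*(a^2 - a) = a*(a - 2)*(a - 1)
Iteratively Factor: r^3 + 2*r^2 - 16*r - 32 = (r + 2)*(r^2 - 16) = (r + 2)*(r + 4)*(r - 4)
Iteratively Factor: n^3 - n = (n)*(n^2 - 1) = n*(n + 1)*(n - 1)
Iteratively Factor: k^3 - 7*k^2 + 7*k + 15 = (k - 5)*(k^2 - 2*k - 3) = (k - 5)*(k + 1)*(k - 3)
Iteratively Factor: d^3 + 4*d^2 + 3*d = (d + 3)*(d^2 + d) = (d + 1)*(d + 3)*(d)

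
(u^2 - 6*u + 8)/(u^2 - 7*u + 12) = (u - 2)/(u - 3)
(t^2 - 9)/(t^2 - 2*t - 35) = (9 - t^2)/(-t^2 + 2*t + 35)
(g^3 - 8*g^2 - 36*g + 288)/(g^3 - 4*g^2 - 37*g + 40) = (g^2 - 36)/(g^2 + 4*g - 5)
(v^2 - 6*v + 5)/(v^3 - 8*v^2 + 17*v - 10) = 1/(v - 2)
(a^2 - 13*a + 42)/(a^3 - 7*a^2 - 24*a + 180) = (a - 7)/(a^2 - a - 30)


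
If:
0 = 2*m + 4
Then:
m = -2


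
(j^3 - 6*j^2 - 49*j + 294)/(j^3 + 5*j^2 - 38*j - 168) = (j - 7)/(j + 4)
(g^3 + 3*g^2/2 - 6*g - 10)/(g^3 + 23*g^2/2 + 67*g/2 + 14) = (2*g^3 + 3*g^2 - 12*g - 20)/(2*g^3 + 23*g^2 + 67*g + 28)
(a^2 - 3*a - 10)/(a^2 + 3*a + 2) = (a - 5)/(a + 1)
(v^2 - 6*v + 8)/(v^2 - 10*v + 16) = (v - 4)/(v - 8)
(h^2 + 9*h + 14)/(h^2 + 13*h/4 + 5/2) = 4*(h + 7)/(4*h + 5)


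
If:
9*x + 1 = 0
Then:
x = -1/9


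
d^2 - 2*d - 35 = (d - 7)*(d + 5)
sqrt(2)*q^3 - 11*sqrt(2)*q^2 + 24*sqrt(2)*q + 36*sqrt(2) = (q - 6)^2*(sqrt(2)*q + sqrt(2))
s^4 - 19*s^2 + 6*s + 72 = (s - 3)^2*(s + 2)*(s + 4)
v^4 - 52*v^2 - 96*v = v*(v - 8)*(v + 2)*(v + 6)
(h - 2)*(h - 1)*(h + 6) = h^3 + 3*h^2 - 16*h + 12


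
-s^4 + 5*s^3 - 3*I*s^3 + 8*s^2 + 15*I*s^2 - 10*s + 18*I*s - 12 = (s - 6)*(s + 2*I)*(-I*s + 1)*(-I*s - I)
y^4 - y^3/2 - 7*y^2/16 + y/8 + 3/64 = (y - 3/4)*(y - 1/2)*(y + 1/4)*(y + 1/2)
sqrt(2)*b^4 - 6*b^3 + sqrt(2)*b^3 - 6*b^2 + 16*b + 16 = (b - 2*sqrt(2))^2*(b + sqrt(2))*(sqrt(2)*b + sqrt(2))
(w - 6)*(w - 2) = w^2 - 8*w + 12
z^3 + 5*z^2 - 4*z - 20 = (z - 2)*(z + 2)*(z + 5)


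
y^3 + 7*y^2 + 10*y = y*(y + 2)*(y + 5)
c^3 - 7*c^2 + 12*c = c*(c - 4)*(c - 3)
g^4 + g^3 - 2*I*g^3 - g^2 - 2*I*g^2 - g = g*(g + 1)*(g - I)^2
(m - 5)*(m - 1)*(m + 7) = m^3 + m^2 - 37*m + 35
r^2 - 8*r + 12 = (r - 6)*(r - 2)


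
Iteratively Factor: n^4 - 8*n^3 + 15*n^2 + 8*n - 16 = (n - 1)*(n^3 - 7*n^2 + 8*n + 16) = (n - 4)*(n - 1)*(n^2 - 3*n - 4) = (n - 4)^2*(n - 1)*(n + 1)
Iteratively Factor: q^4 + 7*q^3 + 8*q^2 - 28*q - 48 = (q - 2)*(q^3 + 9*q^2 + 26*q + 24) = (q - 2)*(q + 3)*(q^2 + 6*q + 8) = (q - 2)*(q + 3)*(q + 4)*(q + 2)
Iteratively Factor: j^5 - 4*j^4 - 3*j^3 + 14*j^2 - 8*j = (j)*(j^4 - 4*j^3 - 3*j^2 + 14*j - 8) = j*(j + 2)*(j^3 - 6*j^2 + 9*j - 4) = j*(j - 1)*(j + 2)*(j^2 - 5*j + 4) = j*(j - 4)*(j - 1)*(j + 2)*(j - 1)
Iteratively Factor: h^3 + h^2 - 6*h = (h - 2)*(h^2 + 3*h) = (h - 2)*(h + 3)*(h)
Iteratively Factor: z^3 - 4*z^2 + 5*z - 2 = (z - 1)*(z^2 - 3*z + 2) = (z - 1)^2*(z - 2)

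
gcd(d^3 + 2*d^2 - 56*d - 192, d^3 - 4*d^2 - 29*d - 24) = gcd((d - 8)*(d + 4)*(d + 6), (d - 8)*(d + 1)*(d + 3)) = d - 8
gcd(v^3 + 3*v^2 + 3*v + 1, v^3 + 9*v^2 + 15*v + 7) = v^2 + 2*v + 1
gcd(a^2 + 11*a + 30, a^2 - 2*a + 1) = 1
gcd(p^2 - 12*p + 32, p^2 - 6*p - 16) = p - 8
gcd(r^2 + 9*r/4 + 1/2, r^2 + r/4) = r + 1/4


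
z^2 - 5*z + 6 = (z - 3)*(z - 2)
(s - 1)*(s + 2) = s^2 + s - 2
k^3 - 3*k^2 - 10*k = k*(k - 5)*(k + 2)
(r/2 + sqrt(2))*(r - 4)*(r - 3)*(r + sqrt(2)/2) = r^4/2 - 7*r^3/2 + 5*sqrt(2)*r^3/4 - 35*sqrt(2)*r^2/4 + 7*r^2 - 7*r + 15*sqrt(2)*r + 12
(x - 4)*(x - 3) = x^2 - 7*x + 12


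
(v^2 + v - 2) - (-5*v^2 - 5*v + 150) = 6*v^2 + 6*v - 152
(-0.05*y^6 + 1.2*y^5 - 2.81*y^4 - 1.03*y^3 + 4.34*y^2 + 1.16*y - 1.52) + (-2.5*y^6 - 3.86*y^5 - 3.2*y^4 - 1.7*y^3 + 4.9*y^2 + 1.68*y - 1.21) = -2.55*y^6 - 2.66*y^5 - 6.01*y^4 - 2.73*y^3 + 9.24*y^2 + 2.84*y - 2.73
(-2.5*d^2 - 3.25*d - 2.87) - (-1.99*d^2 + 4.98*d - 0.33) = -0.51*d^2 - 8.23*d - 2.54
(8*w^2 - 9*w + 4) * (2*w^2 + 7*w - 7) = 16*w^4 + 38*w^3 - 111*w^2 + 91*w - 28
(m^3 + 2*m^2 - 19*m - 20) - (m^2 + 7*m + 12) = m^3 + m^2 - 26*m - 32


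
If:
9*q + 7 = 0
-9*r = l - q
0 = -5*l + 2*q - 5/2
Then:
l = -73/90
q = -7/9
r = 1/270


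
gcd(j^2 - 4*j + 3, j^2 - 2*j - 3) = j - 3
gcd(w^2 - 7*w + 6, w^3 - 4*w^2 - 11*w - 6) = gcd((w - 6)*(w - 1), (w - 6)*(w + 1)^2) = w - 6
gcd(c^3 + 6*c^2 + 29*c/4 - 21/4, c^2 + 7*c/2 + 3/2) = c + 3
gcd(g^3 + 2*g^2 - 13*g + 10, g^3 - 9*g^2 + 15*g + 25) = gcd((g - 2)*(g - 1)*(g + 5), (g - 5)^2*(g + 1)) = 1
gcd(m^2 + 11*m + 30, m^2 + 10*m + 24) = m + 6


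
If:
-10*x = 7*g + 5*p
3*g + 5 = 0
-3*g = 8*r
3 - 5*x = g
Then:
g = -5/3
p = 7/15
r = 5/8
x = 14/15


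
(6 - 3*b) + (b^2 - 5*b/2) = b^2 - 11*b/2 + 6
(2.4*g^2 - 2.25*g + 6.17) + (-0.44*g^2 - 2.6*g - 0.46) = 1.96*g^2 - 4.85*g + 5.71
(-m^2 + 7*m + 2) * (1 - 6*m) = 6*m^3 - 43*m^2 - 5*m + 2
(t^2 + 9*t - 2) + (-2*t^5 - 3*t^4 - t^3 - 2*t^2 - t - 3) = -2*t^5 - 3*t^4 - t^3 - t^2 + 8*t - 5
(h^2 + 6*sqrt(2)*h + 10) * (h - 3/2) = h^3 - 3*h^2/2 + 6*sqrt(2)*h^2 - 9*sqrt(2)*h + 10*h - 15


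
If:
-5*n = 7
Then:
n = -7/5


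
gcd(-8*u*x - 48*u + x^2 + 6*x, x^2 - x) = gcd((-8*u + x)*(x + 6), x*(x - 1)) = 1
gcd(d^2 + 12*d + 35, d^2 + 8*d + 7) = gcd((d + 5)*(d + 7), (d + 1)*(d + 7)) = d + 7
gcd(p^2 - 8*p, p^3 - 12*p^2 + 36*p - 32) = p - 8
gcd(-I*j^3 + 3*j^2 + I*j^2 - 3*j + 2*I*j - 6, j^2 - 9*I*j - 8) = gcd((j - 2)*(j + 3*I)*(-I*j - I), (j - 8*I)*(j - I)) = 1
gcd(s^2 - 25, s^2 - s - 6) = 1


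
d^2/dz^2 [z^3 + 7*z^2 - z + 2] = 6*z + 14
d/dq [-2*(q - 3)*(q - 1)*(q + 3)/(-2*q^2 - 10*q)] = (q^4 + 10*q^3 + 4*q^2 - 18*q - 45)/(q^2*(q^2 + 10*q + 25))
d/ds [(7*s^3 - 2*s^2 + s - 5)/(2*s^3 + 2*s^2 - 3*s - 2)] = (18*s^4 - 46*s^3 - 8*s^2 + 28*s - 17)/(4*s^6 + 8*s^5 - 8*s^4 - 20*s^3 + s^2 + 12*s + 4)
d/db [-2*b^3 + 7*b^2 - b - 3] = -6*b^2 + 14*b - 1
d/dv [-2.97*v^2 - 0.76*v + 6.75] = -5.94*v - 0.76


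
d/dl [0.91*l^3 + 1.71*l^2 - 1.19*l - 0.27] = 2.73*l^2 + 3.42*l - 1.19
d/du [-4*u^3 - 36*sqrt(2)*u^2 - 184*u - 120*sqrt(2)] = -12*u^2 - 72*sqrt(2)*u - 184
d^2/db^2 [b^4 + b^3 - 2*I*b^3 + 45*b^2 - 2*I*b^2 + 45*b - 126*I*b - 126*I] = 12*b^2 + b*(6 - 12*I) + 90 - 4*I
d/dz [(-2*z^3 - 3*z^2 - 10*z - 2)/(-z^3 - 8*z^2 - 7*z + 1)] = (13*z^4 + 8*z^3 - 71*z^2 - 38*z - 24)/(z^6 + 16*z^5 + 78*z^4 + 110*z^3 + 33*z^2 - 14*z + 1)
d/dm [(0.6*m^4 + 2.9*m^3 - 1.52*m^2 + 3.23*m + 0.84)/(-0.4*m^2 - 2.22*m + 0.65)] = (-0.48*m^5 - 5.156*m^4 - 11.316*m^3 + 10.3214*m^2 - 1.304*m + 3.9643)/(0.16*m^4 + 1.776*m^3 + 4.4084*m^2 - 2.886*m + 0.4225)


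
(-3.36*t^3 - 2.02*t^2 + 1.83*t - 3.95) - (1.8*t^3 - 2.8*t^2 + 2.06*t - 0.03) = -5.16*t^3 + 0.78*t^2 - 0.23*t - 3.92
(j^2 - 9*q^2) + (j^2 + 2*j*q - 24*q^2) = 2*j^2 + 2*j*q - 33*q^2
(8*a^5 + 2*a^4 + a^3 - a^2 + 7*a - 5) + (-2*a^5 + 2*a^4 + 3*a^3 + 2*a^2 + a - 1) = 6*a^5 + 4*a^4 + 4*a^3 + a^2 + 8*a - 6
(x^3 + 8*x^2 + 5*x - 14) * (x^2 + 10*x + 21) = x^5 + 18*x^4 + 106*x^3 + 204*x^2 - 35*x - 294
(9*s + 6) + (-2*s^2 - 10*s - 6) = -2*s^2 - s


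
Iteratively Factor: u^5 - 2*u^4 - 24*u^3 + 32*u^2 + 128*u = (u - 4)*(u^4 + 2*u^3 - 16*u^2 - 32*u) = (u - 4)*(u + 2)*(u^3 - 16*u) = (u - 4)^2*(u + 2)*(u^2 + 4*u) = u*(u - 4)^2*(u + 2)*(u + 4)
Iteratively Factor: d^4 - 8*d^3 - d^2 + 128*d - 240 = (d - 3)*(d^3 - 5*d^2 - 16*d + 80) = (d - 4)*(d - 3)*(d^2 - d - 20) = (d - 5)*(d - 4)*(d - 3)*(d + 4)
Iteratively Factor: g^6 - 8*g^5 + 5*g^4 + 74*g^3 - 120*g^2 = (g)*(g^5 - 8*g^4 + 5*g^3 + 74*g^2 - 120*g) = g*(g - 4)*(g^4 - 4*g^3 - 11*g^2 + 30*g) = g*(g - 5)*(g - 4)*(g^3 + g^2 - 6*g) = g*(g - 5)*(g - 4)*(g + 3)*(g^2 - 2*g) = g*(g - 5)*(g - 4)*(g - 2)*(g + 3)*(g)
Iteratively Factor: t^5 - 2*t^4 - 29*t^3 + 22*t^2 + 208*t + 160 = (t - 4)*(t^4 + 2*t^3 - 21*t^2 - 62*t - 40) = (t - 4)*(t + 4)*(t^3 - 2*t^2 - 13*t - 10) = (t - 4)*(t + 1)*(t + 4)*(t^2 - 3*t - 10) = (t - 4)*(t + 1)*(t + 2)*(t + 4)*(t - 5)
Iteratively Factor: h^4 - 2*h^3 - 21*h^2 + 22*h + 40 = (h - 5)*(h^3 + 3*h^2 - 6*h - 8) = (h - 5)*(h + 4)*(h^2 - h - 2) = (h - 5)*(h - 2)*(h + 4)*(h + 1)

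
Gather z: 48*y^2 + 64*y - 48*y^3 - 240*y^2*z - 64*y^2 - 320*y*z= -48*y^3 - 16*y^2 + 64*y + z*(-240*y^2 - 320*y)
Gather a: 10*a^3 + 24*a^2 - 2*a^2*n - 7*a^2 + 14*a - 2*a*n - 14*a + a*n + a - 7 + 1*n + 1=10*a^3 + a^2*(17 - 2*n) + a*(1 - n) + n - 6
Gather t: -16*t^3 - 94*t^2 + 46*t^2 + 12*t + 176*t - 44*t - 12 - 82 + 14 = -16*t^3 - 48*t^2 + 144*t - 80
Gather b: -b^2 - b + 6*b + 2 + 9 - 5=-b^2 + 5*b + 6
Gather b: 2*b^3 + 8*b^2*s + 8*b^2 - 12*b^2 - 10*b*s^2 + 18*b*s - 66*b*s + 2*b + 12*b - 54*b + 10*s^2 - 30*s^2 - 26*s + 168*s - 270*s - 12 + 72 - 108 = 2*b^3 + b^2*(8*s - 4) + b*(-10*s^2 - 48*s - 40) - 20*s^2 - 128*s - 48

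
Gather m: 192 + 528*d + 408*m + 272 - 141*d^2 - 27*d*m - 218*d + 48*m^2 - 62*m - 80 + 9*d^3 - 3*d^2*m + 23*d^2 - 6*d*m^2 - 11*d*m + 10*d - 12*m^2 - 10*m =9*d^3 - 118*d^2 + 320*d + m^2*(36 - 6*d) + m*(-3*d^2 - 38*d + 336) + 384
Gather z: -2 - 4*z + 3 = 1 - 4*z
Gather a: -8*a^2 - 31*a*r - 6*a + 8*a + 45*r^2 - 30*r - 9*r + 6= -8*a^2 + a*(2 - 31*r) + 45*r^2 - 39*r + 6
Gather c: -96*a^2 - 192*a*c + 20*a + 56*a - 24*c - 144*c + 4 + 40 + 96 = -96*a^2 + 76*a + c*(-192*a - 168) + 140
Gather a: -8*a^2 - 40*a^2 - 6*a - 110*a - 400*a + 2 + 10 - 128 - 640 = -48*a^2 - 516*a - 756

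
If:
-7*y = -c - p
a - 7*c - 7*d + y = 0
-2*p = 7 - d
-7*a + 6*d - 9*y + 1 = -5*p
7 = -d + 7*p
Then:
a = 8277/575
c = -18466/1725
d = 63/5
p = 14/5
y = -1948/1725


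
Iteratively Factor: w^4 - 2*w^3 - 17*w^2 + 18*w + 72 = (w + 3)*(w^3 - 5*w^2 - 2*w + 24) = (w - 4)*(w + 3)*(w^2 - w - 6) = (w - 4)*(w - 3)*(w + 3)*(w + 2)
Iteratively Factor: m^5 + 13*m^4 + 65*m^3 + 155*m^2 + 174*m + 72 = (m + 4)*(m^4 + 9*m^3 + 29*m^2 + 39*m + 18) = (m + 1)*(m + 4)*(m^3 + 8*m^2 + 21*m + 18) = (m + 1)*(m + 3)*(m + 4)*(m^2 + 5*m + 6) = (m + 1)*(m + 3)^2*(m + 4)*(m + 2)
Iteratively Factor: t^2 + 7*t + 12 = (t + 3)*(t + 4)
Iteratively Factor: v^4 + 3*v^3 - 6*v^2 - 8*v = (v)*(v^3 + 3*v^2 - 6*v - 8) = v*(v + 1)*(v^2 + 2*v - 8) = v*(v + 1)*(v + 4)*(v - 2)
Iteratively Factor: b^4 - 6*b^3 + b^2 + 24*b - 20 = (b + 2)*(b^3 - 8*b^2 + 17*b - 10) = (b - 1)*(b + 2)*(b^2 - 7*b + 10) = (b - 5)*(b - 1)*(b + 2)*(b - 2)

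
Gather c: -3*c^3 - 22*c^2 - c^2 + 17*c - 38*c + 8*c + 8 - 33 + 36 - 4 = -3*c^3 - 23*c^2 - 13*c + 7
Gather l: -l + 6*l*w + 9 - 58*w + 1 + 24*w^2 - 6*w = l*(6*w - 1) + 24*w^2 - 64*w + 10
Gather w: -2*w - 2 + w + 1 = -w - 1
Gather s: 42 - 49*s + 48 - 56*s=90 - 105*s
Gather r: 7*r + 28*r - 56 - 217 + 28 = 35*r - 245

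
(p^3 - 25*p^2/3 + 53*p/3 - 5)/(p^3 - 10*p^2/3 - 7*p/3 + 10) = (3*p^2 - 16*p + 5)/(3*p^2 - p - 10)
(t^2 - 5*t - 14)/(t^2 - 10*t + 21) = (t + 2)/(t - 3)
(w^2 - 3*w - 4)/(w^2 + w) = (w - 4)/w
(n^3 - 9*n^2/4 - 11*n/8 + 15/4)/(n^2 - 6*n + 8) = (n^2 - n/4 - 15/8)/(n - 4)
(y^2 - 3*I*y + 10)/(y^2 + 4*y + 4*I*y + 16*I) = (y^2 - 3*I*y + 10)/(y^2 + 4*y*(1 + I) + 16*I)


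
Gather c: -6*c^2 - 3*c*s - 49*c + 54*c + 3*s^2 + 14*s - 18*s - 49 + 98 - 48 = -6*c^2 + c*(5 - 3*s) + 3*s^2 - 4*s + 1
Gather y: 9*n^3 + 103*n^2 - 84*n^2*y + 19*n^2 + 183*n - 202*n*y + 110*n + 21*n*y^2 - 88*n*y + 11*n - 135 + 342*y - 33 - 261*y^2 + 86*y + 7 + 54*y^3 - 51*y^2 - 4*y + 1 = 9*n^3 + 122*n^2 + 304*n + 54*y^3 + y^2*(21*n - 312) + y*(-84*n^2 - 290*n + 424) - 160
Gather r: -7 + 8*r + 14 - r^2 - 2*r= -r^2 + 6*r + 7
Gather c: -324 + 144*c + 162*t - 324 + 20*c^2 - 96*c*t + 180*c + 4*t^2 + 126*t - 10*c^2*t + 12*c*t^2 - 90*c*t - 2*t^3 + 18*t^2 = c^2*(20 - 10*t) + c*(12*t^2 - 186*t + 324) - 2*t^3 + 22*t^2 + 288*t - 648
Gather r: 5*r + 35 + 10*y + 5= 5*r + 10*y + 40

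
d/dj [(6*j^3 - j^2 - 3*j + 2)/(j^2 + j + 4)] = 2*(3*j^4 + 6*j^3 + 37*j^2 - 6*j - 7)/(j^4 + 2*j^3 + 9*j^2 + 8*j + 16)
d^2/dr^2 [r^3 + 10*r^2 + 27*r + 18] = 6*r + 20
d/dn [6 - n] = -1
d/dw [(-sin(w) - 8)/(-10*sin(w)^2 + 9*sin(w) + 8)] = (-10*sin(w)^2 - 160*sin(w) + 64)*cos(w)/(-10*sin(w)^2 + 9*sin(w) + 8)^2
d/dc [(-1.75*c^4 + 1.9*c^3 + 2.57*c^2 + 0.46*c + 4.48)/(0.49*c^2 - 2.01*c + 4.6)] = (-1.715*c^5 + 11.4835*c^4 - 39.838*c^3 + 20.8289*c^2 + 19.2536*c + 11.1208)/(0.2401*c^4 - 1.9698*c^3 + 8.5481*c^2 - 18.492*c + 21.16)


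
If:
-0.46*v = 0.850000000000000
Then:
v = -1.85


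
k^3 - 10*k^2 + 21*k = k*(k - 7)*(k - 3)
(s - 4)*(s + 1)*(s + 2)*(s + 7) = s^4 + 6*s^3 - 17*s^2 - 78*s - 56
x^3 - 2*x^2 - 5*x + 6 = (x - 3)*(x - 1)*(x + 2)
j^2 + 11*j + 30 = (j + 5)*(j + 6)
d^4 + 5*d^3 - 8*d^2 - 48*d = d*(d - 3)*(d + 4)^2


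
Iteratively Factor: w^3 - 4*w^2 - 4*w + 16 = (w - 2)*(w^2 - 2*w - 8) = (w - 2)*(w + 2)*(w - 4)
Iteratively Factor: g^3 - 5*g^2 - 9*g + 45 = (g - 3)*(g^2 - 2*g - 15) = (g - 3)*(g + 3)*(g - 5)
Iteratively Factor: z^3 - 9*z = (z + 3)*(z^2 - 3*z) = z*(z + 3)*(z - 3)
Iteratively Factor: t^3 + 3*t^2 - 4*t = (t)*(t^2 + 3*t - 4) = t*(t - 1)*(t + 4)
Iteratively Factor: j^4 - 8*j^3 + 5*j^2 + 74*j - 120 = (j + 3)*(j^3 - 11*j^2 + 38*j - 40) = (j - 4)*(j + 3)*(j^2 - 7*j + 10) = (j - 4)*(j - 2)*(j + 3)*(j - 5)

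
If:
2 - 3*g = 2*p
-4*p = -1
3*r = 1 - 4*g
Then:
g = 1/2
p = 1/4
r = -1/3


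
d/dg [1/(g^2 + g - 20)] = (-2*g - 1)/(g^2 + g - 20)^2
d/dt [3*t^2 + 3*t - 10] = 6*t + 3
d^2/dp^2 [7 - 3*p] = 0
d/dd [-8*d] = -8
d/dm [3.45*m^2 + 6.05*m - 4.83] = 6.9*m + 6.05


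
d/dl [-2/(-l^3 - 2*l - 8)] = 2*(-3*l^2 - 2)/(l^3 + 2*l + 8)^2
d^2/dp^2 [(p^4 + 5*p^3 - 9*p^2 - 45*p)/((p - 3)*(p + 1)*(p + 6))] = 4*(p^3 - 9*p^2 - 81*p - 171)/(p^6 + 21*p^5 + 165*p^4 + 595*p^3 + 990*p^2 + 756*p + 216)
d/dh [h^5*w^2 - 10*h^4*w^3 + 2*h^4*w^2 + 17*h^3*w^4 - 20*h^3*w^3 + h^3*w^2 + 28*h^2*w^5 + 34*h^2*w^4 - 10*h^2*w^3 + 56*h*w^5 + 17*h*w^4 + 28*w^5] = w^2*(5*h^4 - 40*h^3*w + 8*h^3 + 51*h^2*w^2 - 60*h^2*w + 3*h^2 + 56*h*w^3 + 68*h*w^2 - 20*h*w + 56*w^3 + 17*w^2)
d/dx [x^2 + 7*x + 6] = 2*x + 7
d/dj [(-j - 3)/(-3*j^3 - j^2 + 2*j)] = (j*(3*j^2 + j - 2) - (j + 3)*(9*j^2 + 2*j - 2))/(j^2*(3*j^2 + j - 2)^2)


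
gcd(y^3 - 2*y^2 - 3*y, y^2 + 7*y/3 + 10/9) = 1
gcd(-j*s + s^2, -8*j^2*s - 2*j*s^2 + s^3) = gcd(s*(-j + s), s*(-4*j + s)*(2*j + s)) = s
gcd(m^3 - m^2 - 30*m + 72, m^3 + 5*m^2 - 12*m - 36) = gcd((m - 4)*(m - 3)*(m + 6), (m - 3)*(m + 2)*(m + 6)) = m^2 + 3*m - 18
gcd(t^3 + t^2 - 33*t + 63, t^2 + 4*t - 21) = t^2 + 4*t - 21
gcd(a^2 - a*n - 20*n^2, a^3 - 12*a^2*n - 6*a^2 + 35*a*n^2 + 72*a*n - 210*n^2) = a - 5*n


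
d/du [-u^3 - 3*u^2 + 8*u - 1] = -3*u^2 - 6*u + 8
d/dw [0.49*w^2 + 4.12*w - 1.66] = 0.98*w + 4.12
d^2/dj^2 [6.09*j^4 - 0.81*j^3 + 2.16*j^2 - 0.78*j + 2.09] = 73.08*j^2 - 4.86*j + 4.32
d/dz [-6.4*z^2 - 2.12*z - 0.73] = -12.8*z - 2.12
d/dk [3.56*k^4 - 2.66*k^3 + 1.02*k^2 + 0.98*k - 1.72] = 14.24*k^3 - 7.98*k^2 + 2.04*k + 0.98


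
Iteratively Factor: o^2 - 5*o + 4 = (o - 1)*(o - 4)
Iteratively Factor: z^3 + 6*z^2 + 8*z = (z + 2)*(z^2 + 4*z) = (z + 2)*(z + 4)*(z)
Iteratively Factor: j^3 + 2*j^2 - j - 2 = (j - 1)*(j^2 + 3*j + 2) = (j - 1)*(j + 1)*(j + 2)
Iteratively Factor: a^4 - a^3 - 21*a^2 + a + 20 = (a - 5)*(a^3 + 4*a^2 - a - 4) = (a - 5)*(a - 1)*(a^2 + 5*a + 4) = (a - 5)*(a - 1)*(a + 1)*(a + 4)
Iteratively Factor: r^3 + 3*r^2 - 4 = (r - 1)*(r^2 + 4*r + 4) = (r - 1)*(r + 2)*(r + 2)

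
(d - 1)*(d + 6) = d^2 + 5*d - 6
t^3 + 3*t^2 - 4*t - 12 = (t - 2)*(t + 2)*(t + 3)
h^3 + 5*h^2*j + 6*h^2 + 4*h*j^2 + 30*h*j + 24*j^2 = (h + 6)*(h + j)*(h + 4*j)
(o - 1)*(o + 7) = o^2 + 6*o - 7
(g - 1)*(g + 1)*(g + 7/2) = g^3 + 7*g^2/2 - g - 7/2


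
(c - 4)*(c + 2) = c^2 - 2*c - 8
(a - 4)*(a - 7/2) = a^2 - 15*a/2 + 14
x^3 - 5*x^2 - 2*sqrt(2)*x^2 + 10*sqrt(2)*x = x*(x - 5)*(x - 2*sqrt(2))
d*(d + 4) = d^2 + 4*d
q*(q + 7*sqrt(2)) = q^2 + 7*sqrt(2)*q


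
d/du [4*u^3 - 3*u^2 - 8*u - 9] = 12*u^2 - 6*u - 8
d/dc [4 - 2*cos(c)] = 2*sin(c)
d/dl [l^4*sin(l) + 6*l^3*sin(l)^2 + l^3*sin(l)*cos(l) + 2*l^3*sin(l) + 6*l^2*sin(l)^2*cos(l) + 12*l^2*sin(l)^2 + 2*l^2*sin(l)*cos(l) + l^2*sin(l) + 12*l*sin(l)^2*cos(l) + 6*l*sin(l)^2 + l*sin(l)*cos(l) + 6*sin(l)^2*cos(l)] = l^4*cos(l) + 4*l^3*sin(l) + 6*l^3*sin(2*l) + 2*l^3*cos(l) + l^3*cos(2*l) + 9*l^2*sin(l)/2 + 27*l^2*sin(2*l)/2 + 9*l^2*sin(3*l)/2 + l^2*cos(l) - 7*l^2*cos(2*l) + 9*l^2 - l*sin(l) + 8*l*sin(2*l) + 9*l*sin(3*l) + 3*l*cos(l) - 11*l*cos(2*l) - 3*l*cos(3*l) + 12*l - 3*sin(l)/2 + sin(2*l)/2 + 9*sin(3*l)/2 + 3*cos(l) - 3*cos(2*l) - 3*cos(3*l) + 3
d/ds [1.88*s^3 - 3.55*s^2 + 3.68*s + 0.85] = 5.64*s^2 - 7.1*s + 3.68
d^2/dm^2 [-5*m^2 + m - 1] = -10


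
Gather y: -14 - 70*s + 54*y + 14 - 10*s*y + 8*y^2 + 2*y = -70*s + 8*y^2 + y*(56 - 10*s)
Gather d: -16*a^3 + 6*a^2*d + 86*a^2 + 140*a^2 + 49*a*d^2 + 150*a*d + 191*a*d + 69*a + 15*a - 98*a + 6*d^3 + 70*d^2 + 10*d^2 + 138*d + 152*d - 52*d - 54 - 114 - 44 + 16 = -16*a^3 + 226*a^2 - 14*a + 6*d^3 + d^2*(49*a + 80) + d*(6*a^2 + 341*a + 238) - 196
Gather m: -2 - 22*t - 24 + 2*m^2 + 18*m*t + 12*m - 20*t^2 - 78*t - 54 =2*m^2 + m*(18*t + 12) - 20*t^2 - 100*t - 80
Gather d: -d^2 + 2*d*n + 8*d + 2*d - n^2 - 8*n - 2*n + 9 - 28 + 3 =-d^2 + d*(2*n + 10) - n^2 - 10*n - 16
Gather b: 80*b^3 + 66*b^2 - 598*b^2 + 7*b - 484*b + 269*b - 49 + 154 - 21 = 80*b^3 - 532*b^2 - 208*b + 84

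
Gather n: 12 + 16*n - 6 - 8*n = 8*n + 6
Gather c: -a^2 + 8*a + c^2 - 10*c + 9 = -a^2 + 8*a + c^2 - 10*c + 9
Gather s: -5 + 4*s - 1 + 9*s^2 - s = 9*s^2 + 3*s - 6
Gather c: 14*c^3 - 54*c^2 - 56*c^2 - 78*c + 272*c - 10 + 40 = 14*c^3 - 110*c^2 + 194*c + 30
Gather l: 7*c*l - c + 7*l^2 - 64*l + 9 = -c + 7*l^2 + l*(7*c - 64) + 9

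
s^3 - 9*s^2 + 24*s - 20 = (s - 5)*(s - 2)^2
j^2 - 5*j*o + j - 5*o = (j + 1)*(j - 5*o)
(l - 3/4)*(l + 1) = l^2 + l/4 - 3/4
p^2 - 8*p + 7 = (p - 7)*(p - 1)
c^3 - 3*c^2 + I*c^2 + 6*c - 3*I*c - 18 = (c - 3)*(c - 2*I)*(c + 3*I)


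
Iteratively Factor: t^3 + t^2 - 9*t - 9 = (t - 3)*(t^2 + 4*t + 3) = (t - 3)*(t + 1)*(t + 3)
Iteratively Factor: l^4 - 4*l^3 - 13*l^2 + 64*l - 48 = (l - 4)*(l^3 - 13*l + 12) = (l - 4)*(l + 4)*(l^2 - 4*l + 3) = (l - 4)*(l - 1)*(l + 4)*(l - 3)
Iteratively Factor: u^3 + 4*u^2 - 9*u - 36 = (u + 3)*(u^2 + u - 12) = (u + 3)*(u + 4)*(u - 3)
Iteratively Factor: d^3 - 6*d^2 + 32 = (d - 4)*(d^2 - 2*d - 8) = (d - 4)^2*(d + 2)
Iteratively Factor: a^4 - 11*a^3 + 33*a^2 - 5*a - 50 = (a - 5)*(a^3 - 6*a^2 + 3*a + 10) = (a - 5)*(a - 2)*(a^2 - 4*a - 5) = (a - 5)*(a - 2)*(a + 1)*(a - 5)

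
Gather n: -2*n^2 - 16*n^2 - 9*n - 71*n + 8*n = -18*n^2 - 72*n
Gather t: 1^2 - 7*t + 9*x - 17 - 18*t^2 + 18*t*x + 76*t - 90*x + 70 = -18*t^2 + t*(18*x + 69) - 81*x + 54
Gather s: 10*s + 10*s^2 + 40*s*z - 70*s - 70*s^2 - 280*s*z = -60*s^2 + s*(-240*z - 60)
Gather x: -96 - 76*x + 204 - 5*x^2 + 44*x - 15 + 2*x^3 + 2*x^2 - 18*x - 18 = 2*x^3 - 3*x^2 - 50*x + 75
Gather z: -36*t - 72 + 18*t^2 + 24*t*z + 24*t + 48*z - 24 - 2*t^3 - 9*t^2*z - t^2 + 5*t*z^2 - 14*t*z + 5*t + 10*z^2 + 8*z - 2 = -2*t^3 + 17*t^2 - 7*t + z^2*(5*t + 10) + z*(-9*t^2 + 10*t + 56) - 98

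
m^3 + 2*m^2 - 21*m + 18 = (m - 3)*(m - 1)*(m + 6)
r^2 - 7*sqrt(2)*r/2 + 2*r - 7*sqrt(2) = (r + 2)*(r - 7*sqrt(2)/2)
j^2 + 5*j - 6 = (j - 1)*(j + 6)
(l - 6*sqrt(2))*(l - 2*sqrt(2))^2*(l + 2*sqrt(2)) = l^4 - 8*sqrt(2)*l^3 + 16*l^2 + 64*sqrt(2)*l - 192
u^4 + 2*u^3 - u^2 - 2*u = u*(u - 1)*(u + 1)*(u + 2)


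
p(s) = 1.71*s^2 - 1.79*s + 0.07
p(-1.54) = 6.88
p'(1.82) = 4.43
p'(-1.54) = -7.06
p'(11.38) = 37.13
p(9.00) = 122.47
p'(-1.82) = -8.01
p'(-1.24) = -6.03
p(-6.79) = 91.06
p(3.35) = 13.26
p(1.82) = 2.48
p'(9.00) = 28.99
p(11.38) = 201.15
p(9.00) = 122.47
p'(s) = 3.42*s - 1.79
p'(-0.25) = -2.64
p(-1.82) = 8.99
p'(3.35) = 9.67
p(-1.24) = 4.92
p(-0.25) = 0.62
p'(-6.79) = -25.01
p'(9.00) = 28.99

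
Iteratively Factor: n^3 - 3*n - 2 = (n + 1)*(n^2 - n - 2) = (n - 2)*(n + 1)*(n + 1)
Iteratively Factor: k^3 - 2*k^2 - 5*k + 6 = (k - 3)*(k^2 + k - 2) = (k - 3)*(k - 1)*(k + 2)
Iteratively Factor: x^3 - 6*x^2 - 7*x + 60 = (x - 4)*(x^2 - 2*x - 15) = (x - 5)*(x - 4)*(x + 3)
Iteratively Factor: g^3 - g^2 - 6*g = (g + 2)*(g^2 - 3*g) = (g - 3)*(g + 2)*(g)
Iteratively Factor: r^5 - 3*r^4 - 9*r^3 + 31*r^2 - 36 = (r - 3)*(r^4 - 9*r^2 + 4*r + 12) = (r - 3)*(r + 3)*(r^3 - 3*r^2 + 4) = (r - 3)*(r - 2)*(r + 3)*(r^2 - r - 2) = (r - 3)*(r - 2)*(r + 1)*(r + 3)*(r - 2)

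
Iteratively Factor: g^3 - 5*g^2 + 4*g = (g)*(g^2 - 5*g + 4) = g*(g - 1)*(g - 4)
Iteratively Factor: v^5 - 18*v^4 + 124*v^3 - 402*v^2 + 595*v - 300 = (v - 1)*(v^4 - 17*v^3 + 107*v^2 - 295*v + 300) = (v - 3)*(v - 1)*(v^3 - 14*v^2 + 65*v - 100) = (v - 4)*(v - 3)*(v - 1)*(v^2 - 10*v + 25) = (v - 5)*(v - 4)*(v - 3)*(v - 1)*(v - 5)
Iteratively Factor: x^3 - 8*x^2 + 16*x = (x - 4)*(x^2 - 4*x) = x*(x - 4)*(x - 4)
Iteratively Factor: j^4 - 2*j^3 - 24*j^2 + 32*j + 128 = (j - 4)*(j^3 + 2*j^2 - 16*j - 32) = (j - 4)*(j + 4)*(j^2 - 2*j - 8) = (j - 4)^2*(j + 4)*(j + 2)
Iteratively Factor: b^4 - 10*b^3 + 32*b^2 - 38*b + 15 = (b - 5)*(b^3 - 5*b^2 + 7*b - 3) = (b - 5)*(b - 1)*(b^2 - 4*b + 3) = (b - 5)*(b - 1)^2*(b - 3)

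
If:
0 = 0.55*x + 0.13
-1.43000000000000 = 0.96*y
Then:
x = -0.24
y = -1.49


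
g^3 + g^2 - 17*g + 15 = (g - 3)*(g - 1)*(g + 5)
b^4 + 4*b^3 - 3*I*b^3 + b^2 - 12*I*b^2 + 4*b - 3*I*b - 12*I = (b + 4)*(b - 3*I)*(b - I)*(b + I)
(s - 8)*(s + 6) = s^2 - 2*s - 48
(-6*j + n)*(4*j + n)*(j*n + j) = -24*j^3*n - 24*j^3 - 2*j^2*n^2 - 2*j^2*n + j*n^3 + j*n^2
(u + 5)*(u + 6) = u^2 + 11*u + 30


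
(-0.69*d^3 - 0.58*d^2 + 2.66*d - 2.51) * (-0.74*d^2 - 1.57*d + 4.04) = 0.5106*d^5 + 1.5125*d^4 - 3.8454*d^3 - 4.662*d^2 + 14.6871*d - 10.1404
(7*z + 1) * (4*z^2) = 28*z^3 + 4*z^2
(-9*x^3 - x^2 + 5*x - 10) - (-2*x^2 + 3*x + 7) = -9*x^3 + x^2 + 2*x - 17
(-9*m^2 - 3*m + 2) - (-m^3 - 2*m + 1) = m^3 - 9*m^2 - m + 1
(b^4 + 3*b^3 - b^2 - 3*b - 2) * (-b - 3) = -b^5 - 6*b^4 - 8*b^3 + 6*b^2 + 11*b + 6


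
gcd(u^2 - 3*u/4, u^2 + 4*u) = u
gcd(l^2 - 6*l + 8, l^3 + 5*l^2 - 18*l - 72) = l - 4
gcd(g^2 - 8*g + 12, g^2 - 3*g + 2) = g - 2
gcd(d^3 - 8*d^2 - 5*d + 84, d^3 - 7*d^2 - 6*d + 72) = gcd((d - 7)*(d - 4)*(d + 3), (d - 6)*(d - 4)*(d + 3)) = d^2 - d - 12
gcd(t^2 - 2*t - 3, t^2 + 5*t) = 1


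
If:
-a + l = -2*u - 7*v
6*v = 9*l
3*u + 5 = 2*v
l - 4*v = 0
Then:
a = -10/3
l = 0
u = -5/3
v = 0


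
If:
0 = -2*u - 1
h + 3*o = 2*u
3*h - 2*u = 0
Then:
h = -1/3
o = -2/9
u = -1/2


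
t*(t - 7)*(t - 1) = t^3 - 8*t^2 + 7*t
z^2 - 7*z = z*(z - 7)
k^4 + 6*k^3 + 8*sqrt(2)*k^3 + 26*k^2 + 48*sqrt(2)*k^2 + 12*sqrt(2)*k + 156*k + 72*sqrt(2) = (k + 6)*(k + sqrt(2))^2*(k + 6*sqrt(2))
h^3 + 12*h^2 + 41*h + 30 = (h + 1)*(h + 5)*(h + 6)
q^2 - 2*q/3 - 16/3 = (q - 8/3)*(q + 2)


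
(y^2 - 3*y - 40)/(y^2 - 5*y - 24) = (y + 5)/(y + 3)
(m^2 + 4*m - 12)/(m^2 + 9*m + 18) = (m - 2)/(m + 3)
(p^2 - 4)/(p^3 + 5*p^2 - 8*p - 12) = (p + 2)/(p^2 + 7*p + 6)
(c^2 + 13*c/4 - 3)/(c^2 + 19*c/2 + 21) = (4*c^2 + 13*c - 12)/(2*(2*c^2 + 19*c + 42))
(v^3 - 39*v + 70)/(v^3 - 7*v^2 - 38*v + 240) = (v^2 + 5*v - 14)/(v^2 - 2*v - 48)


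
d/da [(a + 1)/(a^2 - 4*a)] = (-a^2 - 2*a + 4)/(a^2*(a^2 - 8*a + 16))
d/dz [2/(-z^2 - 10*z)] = 4*(z + 5)/(z^2*(z + 10)^2)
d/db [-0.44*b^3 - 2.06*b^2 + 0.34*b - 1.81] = -1.32*b^2 - 4.12*b + 0.34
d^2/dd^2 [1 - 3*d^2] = -6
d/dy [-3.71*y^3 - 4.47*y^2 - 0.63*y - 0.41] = -11.13*y^2 - 8.94*y - 0.63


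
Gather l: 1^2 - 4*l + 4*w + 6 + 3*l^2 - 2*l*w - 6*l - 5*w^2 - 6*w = 3*l^2 + l*(-2*w - 10) - 5*w^2 - 2*w + 7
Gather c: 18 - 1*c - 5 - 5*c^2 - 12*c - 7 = -5*c^2 - 13*c + 6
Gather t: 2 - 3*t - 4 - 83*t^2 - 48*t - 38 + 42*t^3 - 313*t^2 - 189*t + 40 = 42*t^3 - 396*t^2 - 240*t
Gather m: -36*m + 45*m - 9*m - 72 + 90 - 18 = 0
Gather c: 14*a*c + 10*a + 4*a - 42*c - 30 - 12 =14*a + c*(14*a - 42) - 42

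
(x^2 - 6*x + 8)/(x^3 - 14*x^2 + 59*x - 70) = (x - 4)/(x^2 - 12*x + 35)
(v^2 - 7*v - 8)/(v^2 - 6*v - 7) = (v - 8)/(v - 7)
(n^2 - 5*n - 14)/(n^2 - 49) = (n + 2)/(n + 7)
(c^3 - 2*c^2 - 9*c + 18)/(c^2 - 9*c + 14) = (c^2 - 9)/(c - 7)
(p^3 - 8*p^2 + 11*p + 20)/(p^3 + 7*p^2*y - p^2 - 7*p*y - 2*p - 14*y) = (p^2 - 9*p + 20)/(p^2 + 7*p*y - 2*p - 14*y)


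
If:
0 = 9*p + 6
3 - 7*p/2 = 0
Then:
No Solution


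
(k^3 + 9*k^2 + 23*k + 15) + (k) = k^3 + 9*k^2 + 24*k + 15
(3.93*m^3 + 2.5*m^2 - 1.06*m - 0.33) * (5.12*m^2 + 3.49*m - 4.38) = 20.1216*m^5 + 26.5157*m^4 - 13.9156*m^3 - 16.339*m^2 + 3.4911*m + 1.4454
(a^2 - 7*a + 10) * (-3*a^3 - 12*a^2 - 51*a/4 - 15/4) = -3*a^5 + 9*a^4 + 165*a^3/4 - 69*a^2/2 - 405*a/4 - 75/2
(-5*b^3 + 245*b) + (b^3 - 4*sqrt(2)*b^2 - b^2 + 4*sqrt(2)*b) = -4*b^3 - 4*sqrt(2)*b^2 - b^2 + 4*sqrt(2)*b + 245*b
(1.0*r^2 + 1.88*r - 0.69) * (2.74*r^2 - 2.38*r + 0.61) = 2.74*r^4 + 2.7712*r^3 - 5.755*r^2 + 2.789*r - 0.4209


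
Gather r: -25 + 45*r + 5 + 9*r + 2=54*r - 18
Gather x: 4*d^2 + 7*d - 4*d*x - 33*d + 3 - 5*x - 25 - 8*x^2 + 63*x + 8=4*d^2 - 26*d - 8*x^2 + x*(58 - 4*d) - 14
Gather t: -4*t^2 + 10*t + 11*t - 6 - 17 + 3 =-4*t^2 + 21*t - 20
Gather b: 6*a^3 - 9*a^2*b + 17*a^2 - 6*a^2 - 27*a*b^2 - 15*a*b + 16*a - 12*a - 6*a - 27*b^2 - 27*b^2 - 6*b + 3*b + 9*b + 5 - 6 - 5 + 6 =6*a^3 + 11*a^2 - 2*a + b^2*(-27*a - 54) + b*(-9*a^2 - 15*a + 6)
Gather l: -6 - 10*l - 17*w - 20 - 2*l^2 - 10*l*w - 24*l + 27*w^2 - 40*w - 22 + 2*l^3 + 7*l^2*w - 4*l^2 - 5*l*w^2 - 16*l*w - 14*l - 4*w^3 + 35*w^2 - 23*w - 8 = 2*l^3 + l^2*(7*w - 6) + l*(-5*w^2 - 26*w - 48) - 4*w^3 + 62*w^2 - 80*w - 56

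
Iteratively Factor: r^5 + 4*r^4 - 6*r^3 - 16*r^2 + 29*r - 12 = (r - 1)*(r^4 + 5*r^3 - r^2 - 17*r + 12) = (r - 1)*(r + 3)*(r^3 + 2*r^2 - 7*r + 4) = (r - 1)^2*(r + 3)*(r^2 + 3*r - 4) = (r - 1)^2*(r + 3)*(r + 4)*(r - 1)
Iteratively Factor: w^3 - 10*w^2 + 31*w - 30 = (w - 3)*(w^2 - 7*w + 10) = (w - 5)*(w - 3)*(w - 2)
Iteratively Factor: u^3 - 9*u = (u - 3)*(u^2 + 3*u) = u*(u - 3)*(u + 3)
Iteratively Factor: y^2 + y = (y + 1)*(y)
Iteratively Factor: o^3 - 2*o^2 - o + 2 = (o - 1)*(o^2 - o - 2) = (o - 2)*(o - 1)*(o + 1)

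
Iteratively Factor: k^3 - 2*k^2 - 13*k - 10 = (k + 1)*(k^2 - 3*k - 10) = (k + 1)*(k + 2)*(k - 5)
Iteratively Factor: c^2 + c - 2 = (c + 2)*(c - 1)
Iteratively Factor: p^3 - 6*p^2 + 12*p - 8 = (p - 2)*(p^2 - 4*p + 4) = (p - 2)^2*(p - 2)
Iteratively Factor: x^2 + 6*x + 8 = (x + 4)*(x + 2)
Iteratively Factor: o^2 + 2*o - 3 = (o + 3)*(o - 1)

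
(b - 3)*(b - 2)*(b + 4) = b^3 - b^2 - 14*b + 24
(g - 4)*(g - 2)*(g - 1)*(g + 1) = g^4 - 6*g^3 + 7*g^2 + 6*g - 8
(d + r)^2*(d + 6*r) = d^3 + 8*d^2*r + 13*d*r^2 + 6*r^3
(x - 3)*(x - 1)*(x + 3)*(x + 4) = x^4 + 3*x^3 - 13*x^2 - 27*x + 36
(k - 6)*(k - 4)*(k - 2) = k^3 - 12*k^2 + 44*k - 48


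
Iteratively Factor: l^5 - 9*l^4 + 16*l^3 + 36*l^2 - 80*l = (l)*(l^4 - 9*l^3 + 16*l^2 + 36*l - 80) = l*(l + 2)*(l^3 - 11*l^2 + 38*l - 40) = l*(l - 2)*(l + 2)*(l^2 - 9*l + 20) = l*(l - 4)*(l - 2)*(l + 2)*(l - 5)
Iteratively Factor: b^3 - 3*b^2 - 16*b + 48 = (b + 4)*(b^2 - 7*b + 12) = (b - 3)*(b + 4)*(b - 4)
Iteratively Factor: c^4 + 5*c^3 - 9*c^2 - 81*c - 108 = (c + 3)*(c^3 + 2*c^2 - 15*c - 36) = (c - 4)*(c + 3)*(c^2 + 6*c + 9) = (c - 4)*(c + 3)^2*(c + 3)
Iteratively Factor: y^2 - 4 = (y + 2)*(y - 2)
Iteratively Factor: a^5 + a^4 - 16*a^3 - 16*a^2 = (a + 4)*(a^4 - 3*a^3 - 4*a^2) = (a + 1)*(a + 4)*(a^3 - 4*a^2) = a*(a + 1)*(a + 4)*(a^2 - 4*a) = a*(a - 4)*(a + 1)*(a + 4)*(a)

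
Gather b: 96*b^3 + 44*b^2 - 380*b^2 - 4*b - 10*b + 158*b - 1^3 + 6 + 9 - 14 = 96*b^3 - 336*b^2 + 144*b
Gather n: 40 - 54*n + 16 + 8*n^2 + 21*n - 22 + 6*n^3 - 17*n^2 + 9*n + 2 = 6*n^3 - 9*n^2 - 24*n + 36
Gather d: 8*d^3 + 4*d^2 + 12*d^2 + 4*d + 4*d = 8*d^3 + 16*d^2 + 8*d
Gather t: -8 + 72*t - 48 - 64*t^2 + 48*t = -64*t^2 + 120*t - 56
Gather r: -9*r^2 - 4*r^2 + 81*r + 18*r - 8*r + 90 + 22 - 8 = -13*r^2 + 91*r + 104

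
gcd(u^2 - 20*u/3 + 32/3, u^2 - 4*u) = u - 4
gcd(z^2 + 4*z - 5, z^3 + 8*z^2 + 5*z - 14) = z - 1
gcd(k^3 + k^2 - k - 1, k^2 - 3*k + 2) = k - 1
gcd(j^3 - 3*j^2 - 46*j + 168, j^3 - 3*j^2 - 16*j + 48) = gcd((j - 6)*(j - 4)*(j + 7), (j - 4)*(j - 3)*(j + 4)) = j - 4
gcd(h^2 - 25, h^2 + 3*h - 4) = 1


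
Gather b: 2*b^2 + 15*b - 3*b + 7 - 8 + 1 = 2*b^2 + 12*b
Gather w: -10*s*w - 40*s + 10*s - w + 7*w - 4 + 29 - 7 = -30*s + w*(6 - 10*s) + 18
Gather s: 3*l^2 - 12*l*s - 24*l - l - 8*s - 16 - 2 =3*l^2 - 25*l + s*(-12*l - 8) - 18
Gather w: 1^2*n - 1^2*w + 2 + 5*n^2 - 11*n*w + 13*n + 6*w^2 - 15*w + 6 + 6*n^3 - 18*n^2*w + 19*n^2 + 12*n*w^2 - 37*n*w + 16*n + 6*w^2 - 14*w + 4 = 6*n^3 + 24*n^2 + 30*n + w^2*(12*n + 12) + w*(-18*n^2 - 48*n - 30) + 12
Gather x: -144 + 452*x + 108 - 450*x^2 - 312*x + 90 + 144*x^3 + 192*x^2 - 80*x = 144*x^3 - 258*x^2 + 60*x + 54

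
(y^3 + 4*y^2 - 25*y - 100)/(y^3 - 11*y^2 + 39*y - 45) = (y^2 + 9*y + 20)/(y^2 - 6*y + 9)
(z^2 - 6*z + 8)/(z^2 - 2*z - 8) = (z - 2)/(z + 2)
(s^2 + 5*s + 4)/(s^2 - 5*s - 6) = (s + 4)/(s - 6)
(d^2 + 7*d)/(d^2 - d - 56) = d/(d - 8)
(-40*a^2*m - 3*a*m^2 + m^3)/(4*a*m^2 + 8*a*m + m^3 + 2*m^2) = (-40*a^2 - 3*a*m + m^2)/(4*a*m + 8*a + m^2 + 2*m)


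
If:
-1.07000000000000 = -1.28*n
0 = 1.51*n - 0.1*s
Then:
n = 0.84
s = 12.62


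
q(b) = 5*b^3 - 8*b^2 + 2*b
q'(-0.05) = 2.84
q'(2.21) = 39.90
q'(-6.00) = 638.00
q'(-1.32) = 49.26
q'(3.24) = 107.62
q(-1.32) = -28.08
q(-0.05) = -0.12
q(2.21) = 19.32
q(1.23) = -0.34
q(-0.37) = -2.09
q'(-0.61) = 17.34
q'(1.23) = 5.01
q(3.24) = 92.56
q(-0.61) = -5.33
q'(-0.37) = 9.97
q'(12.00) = 1970.00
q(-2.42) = -122.55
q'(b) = 15*b^2 - 16*b + 2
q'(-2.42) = 128.57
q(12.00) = 7512.00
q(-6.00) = -1380.00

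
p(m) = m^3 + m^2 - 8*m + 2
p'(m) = 3*m^2 + 2*m - 8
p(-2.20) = 13.79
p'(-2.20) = 2.12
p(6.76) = 302.53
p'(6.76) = 142.61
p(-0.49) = 6.04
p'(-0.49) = -8.26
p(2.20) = -0.11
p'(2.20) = 10.92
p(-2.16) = 13.87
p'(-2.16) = 1.68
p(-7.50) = -303.62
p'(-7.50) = 145.75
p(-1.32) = 12.00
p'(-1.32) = -5.41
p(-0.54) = 6.45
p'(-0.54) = -8.21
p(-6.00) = -130.00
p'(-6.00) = 88.00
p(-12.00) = -1486.00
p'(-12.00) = 400.00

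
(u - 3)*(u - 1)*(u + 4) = u^3 - 13*u + 12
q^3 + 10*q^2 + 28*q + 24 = (q + 2)^2*(q + 6)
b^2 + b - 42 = (b - 6)*(b + 7)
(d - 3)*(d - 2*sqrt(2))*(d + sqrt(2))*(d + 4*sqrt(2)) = d^4 - 3*d^3 + 3*sqrt(2)*d^3 - 9*sqrt(2)*d^2 - 12*d^2 - 16*sqrt(2)*d + 36*d + 48*sqrt(2)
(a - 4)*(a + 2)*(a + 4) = a^3 + 2*a^2 - 16*a - 32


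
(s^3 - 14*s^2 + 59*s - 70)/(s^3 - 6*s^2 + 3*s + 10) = (s - 7)/(s + 1)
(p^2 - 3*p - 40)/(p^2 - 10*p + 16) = (p + 5)/(p - 2)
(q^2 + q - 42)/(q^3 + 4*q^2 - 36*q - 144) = (q + 7)/(q^2 + 10*q + 24)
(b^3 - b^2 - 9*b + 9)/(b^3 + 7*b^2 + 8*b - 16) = (b^2 - 9)/(b^2 + 8*b + 16)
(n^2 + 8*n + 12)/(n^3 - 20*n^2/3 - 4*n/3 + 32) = 3*(n + 6)/(3*n^2 - 26*n + 48)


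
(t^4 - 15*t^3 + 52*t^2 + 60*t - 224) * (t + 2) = t^5 - 13*t^4 + 22*t^3 + 164*t^2 - 104*t - 448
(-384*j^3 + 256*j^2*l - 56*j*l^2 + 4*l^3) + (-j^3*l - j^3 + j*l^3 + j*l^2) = -j^3*l - 385*j^3 + 256*j^2*l + j*l^3 - 55*j*l^2 + 4*l^3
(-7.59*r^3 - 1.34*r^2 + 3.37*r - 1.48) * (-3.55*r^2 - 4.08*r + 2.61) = 26.9445*r^5 + 35.7242*r^4 - 26.3062*r^3 - 11.993*r^2 + 14.8341*r - 3.8628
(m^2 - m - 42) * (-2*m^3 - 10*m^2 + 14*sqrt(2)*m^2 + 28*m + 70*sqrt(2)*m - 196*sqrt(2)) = -2*m^5 - 8*m^4 + 14*sqrt(2)*m^4 + 56*sqrt(2)*m^3 + 122*m^3 - 854*sqrt(2)*m^2 + 392*m^2 - 2744*sqrt(2)*m - 1176*m + 8232*sqrt(2)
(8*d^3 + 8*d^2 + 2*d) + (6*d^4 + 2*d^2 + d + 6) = 6*d^4 + 8*d^3 + 10*d^2 + 3*d + 6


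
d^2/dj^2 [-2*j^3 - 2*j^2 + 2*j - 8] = -12*j - 4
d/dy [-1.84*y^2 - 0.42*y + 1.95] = -3.68*y - 0.42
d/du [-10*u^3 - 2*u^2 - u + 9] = -30*u^2 - 4*u - 1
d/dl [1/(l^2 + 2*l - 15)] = 2*(-l - 1)/(l^2 + 2*l - 15)^2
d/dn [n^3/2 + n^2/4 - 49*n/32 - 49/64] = 3*n^2/2 + n/2 - 49/32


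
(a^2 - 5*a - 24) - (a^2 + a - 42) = 18 - 6*a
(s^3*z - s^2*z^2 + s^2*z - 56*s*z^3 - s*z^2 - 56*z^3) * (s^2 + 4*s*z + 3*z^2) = s^5*z + 3*s^4*z^2 + s^4*z - 57*s^3*z^3 + 3*s^3*z^2 - 227*s^2*z^4 - 57*s^2*z^3 - 168*s*z^5 - 227*s*z^4 - 168*z^5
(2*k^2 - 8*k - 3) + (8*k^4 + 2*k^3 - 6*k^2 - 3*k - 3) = 8*k^4 + 2*k^3 - 4*k^2 - 11*k - 6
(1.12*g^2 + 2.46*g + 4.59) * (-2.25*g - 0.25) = -2.52*g^3 - 5.815*g^2 - 10.9425*g - 1.1475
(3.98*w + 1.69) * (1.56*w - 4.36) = 6.2088*w^2 - 14.7164*w - 7.3684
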